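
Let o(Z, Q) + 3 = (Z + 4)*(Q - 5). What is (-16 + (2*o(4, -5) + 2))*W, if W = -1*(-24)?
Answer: -4320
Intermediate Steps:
o(Z, Q) = -3 + (-5 + Q)*(4 + Z) (o(Z, Q) = -3 + (Z + 4)*(Q - 5) = -3 + (4 + Z)*(-5 + Q) = -3 + (-5 + Q)*(4 + Z))
W = 24
(-16 + (2*o(4, -5) + 2))*W = (-16 + (2*(-23 - 5*4 + 4*(-5) - 5*4) + 2))*24 = (-16 + (2*(-23 - 20 - 20 - 20) + 2))*24 = (-16 + (2*(-83) + 2))*24 = (-16 + (-166 + 2))*24 = (-16 - 164)*24 = -180*24 = -4320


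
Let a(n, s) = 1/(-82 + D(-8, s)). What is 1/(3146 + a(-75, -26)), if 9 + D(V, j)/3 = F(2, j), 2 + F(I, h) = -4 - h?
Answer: 49/154153 ≈ 0.00031787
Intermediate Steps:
F(I, h) = -6 - h (F(I, h) = -2 + (-4 - h) = -6 - h)
D(V, j) = -45 - 3*j (D(V, j) = -27 + 3*(-6 - j) = -27 + (-18 - 3*j) = -45 - 3*j)
a(n, s) = 1/(-127 - 3*s) (a(n, s) = 1/(-82 + (-45 - 3*s)) = 1/(-127 - 3*s))
1/(3146 + a(-75, -26)) = 1/(3146 - 1/(127 + 3*(-26))) = 1/(3146 - 1/(127 - 78)) = 1/(3146 - 1/49) = 1/(154153/49) = 49/154153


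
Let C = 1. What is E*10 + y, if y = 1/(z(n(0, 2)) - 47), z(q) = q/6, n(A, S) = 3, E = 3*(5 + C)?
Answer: 16738/93 ≈ 179.98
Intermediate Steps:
E = 18 (E = 3*(5 + 1) = 3*6 = 18)
z(q) = q/6 (z(q) = q*(⅙) = q/6)
y = -2/93 (y = 1/((⅙)*3 - 47) = 1/(½ - 47) = 1/(-93/2) = -2/93 ≈ -0.021505)
E*10 + y = 18*10 - 2/93 = 180 - 2/93 = 16738/93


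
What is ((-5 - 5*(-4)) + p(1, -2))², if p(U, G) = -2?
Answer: 169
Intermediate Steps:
((-5 - 5*(-4)) + p(1, -2))² = ((-5 - 5*(-4)) - 2)² = ((-5 + 20) - 2)² = (15 - 2)² = 13² = 169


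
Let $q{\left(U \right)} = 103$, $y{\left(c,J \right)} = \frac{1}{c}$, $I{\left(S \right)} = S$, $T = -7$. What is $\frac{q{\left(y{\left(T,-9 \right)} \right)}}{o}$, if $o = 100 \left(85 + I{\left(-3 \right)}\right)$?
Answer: $\frac{103}{8200} \approx 0.012561$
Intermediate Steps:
$o = 8200$ ($o = 100 \left(85 - 3\right) = 100 \cdot 82 = 8200$)
$\frac{q{\left(y{\left(T,-9 \right)} \right)}}{o} = \frac{103}{8200}$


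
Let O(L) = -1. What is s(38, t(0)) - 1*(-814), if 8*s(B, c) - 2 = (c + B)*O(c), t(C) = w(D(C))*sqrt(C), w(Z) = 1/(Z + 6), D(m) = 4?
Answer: 1619/2 ≈ 809.50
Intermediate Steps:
w(Z) = 1/(6 + Z)
t(C) = sqrt(C)/10 (t(C) = sqrt(C)/(6 + 4) = sqrt(C)/10)
s(B, c) = 1/4 - B/8 - c/8 (s(B, c) = 1/4 + ((c + B)*(-1))/8 = 1/4 + ((B + c)*(-1))/8 = 1/4 + (-B - c)/8 = 1/4 + (-B/8 - c/8) = 1/4 - B/8 - c/8)
s(38, t(0)) - 1*(-814) = (1/4 - 1/8*38 - sqrt(0)/80) - 1*(-814) = (1/4 - 19/4 - 0/80) + 814 = (1/4 - 19/4 - 1/8*0) + 814 = (1/4 - 19/4 + 0) + 814 = -9/2 + 814 = 1619/2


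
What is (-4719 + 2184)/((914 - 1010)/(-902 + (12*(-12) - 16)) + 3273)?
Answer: -448695/579337 ≈ -0.77450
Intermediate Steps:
(-4719 + 2184)/((914 - 1010)/(-902 + (12*(-12) - 16)) + 3273) = -2535/(-96/(-902 + (-144 - 16)) + 3273) = -2535/(-96/(-902 - 160) + 3273) = -2535/(-96/(-1062) + 3273) = -2535/(-96*(-1/1062) + 3273) = -2535/(16/177 + 3273) = -2535/579337/177 = -2535*177/579337 = -448695/579337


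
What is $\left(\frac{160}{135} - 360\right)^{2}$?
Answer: $\frac{93857344}{729} \approx 1.2875 \cdot 10^{5}$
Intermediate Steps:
$\left(\frac{160}{135} - 360\right)^{2} = \left(160 \cdot \frac{1}{135} - 360\right)^{2} = \left(\frac{32}{27} - 360\right)^{2} = \left(- \frac{9688}{27}\right)^{2} = \frac{93857344}{729}$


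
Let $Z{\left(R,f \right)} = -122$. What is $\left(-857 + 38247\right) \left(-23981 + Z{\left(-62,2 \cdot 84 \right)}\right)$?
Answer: $-901211170$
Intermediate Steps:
$\left(-857 + 38247\right) \left(-23981 + Z{\left(-62,2 \cdot 84 \right)}\right) = \left(-857 + 38247\right) \left(-23981 - 122\right) = 37390 \left(-24103\right) = -901211170$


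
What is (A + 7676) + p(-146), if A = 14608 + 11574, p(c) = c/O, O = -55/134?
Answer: 1881754/55 ≈ 34214.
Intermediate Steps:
O = -55/134 (O = -55*1/134 = -55/134 ≈ -0.41045)
p(c) = -134*c/55 (p(c) = c/(-55/134) = c*(-134/55) = -134*c/55)
A = 26182
(A + 7676) + p(-146) = (26182 + 7676) - 134/55*(-146) = 33858 + 19564/55 = 1881754/55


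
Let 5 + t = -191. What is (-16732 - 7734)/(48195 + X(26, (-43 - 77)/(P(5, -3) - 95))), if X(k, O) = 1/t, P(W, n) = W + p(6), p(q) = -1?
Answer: -4795336/9446219 ≈ -0.50765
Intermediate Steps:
t = -196 (t = -5 - 191 = -196)
P(W, n) = -1 + W (P(W, n) = W - 1 = -1 + W)
X(k, O) = -1/196 (X(k, O) = 1/(-196) = -1/196)
(-16732 - 7734)/(48195 + X(26, (-43 - 77)/(P(5, -3) - 95))) = (-16732 - 7734)/(48195 - 1/196) = -24466/9446219/196 = -24466*196/9446219 = -4795336/9446219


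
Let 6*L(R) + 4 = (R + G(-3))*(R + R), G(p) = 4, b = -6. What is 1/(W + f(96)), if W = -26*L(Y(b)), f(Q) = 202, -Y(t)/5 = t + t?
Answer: -3/99182 ≈ -3.0247e-5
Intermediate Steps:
Y(t) = -10*t (Y(t) = -5*(t + t) = -10*t)
L(R) = -⅔ + R*(4 + R)/3 (L(R) = -⅔ + ((R + 4)*(R + R))/6 = -⅔ + ((4 + R)*(2*R))/6 = -⅔ + (2*R*(4 + R))/6 = -⅔ + R*(4 + R)/3)
W = -99788/3 (W = -26*(-⅔ + (-10*(-6))²/3 + 4*(-10*(-6))/3) = -26*(-⅔ + (⅓)*60² + (4/3)*60) = -26*(-⅔ + (⅓)*3600 + 80) = -26*(-⅔ + 1200 + 80) = -26*3838/3 = -99788/3 ≈ -33263.)
1/(W + f(96)) = 1/(-99788/3 + 202) = 1/(-99182/3) = -3/99182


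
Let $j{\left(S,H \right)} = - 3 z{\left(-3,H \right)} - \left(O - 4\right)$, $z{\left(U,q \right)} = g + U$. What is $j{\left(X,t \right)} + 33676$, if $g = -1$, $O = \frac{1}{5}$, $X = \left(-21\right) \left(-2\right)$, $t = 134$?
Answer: $\frac{168459}{5} \approx 33692.0$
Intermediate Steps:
$X = 42$
$O = \frac{1}{5} \approx 0.2$
$z{\left(U,q \right)} = -1 + U$
$j{\left(S,H \right)} = \frac{79}{5}$ ($j{\left(S,H \right)} = - 3 \left(-1 - 3\right) - \left(\frac{1}{5} - 4\right) = \left(-3\right) \left(-4\right) - - \frac{19}{5} = 12 + \frac{19}{5} = \frac{79}{5}$)
$j{\left(X,t \right)} + 33676 = \frac{79}{5} + 33676 = \frac{168459}{5}$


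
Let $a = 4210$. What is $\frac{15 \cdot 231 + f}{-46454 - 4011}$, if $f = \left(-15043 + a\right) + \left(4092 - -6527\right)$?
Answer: $- \frac{3251}{50465} \approx -0.064421$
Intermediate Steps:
$f = -214$ ($f = \left(-15043 + 4210\right) + \left(4092 - -6527\right) = -10833 + \left(4092 + 6527\right) = -10833 + 10619 = -214$)
$\frac{15 \cdot 231 + f}{-46454 - 4011} = \frac{15 \cdot 231 - 214}{-46454 - 4011} = \frac{3465 - 214}{-50465} = 3251 \left(- \frac{1}{50465}\right) = - \frac{3251}{50465}$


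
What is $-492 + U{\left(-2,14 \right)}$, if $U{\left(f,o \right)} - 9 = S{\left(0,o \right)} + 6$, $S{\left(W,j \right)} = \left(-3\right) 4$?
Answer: $-489$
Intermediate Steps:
$S{\left(W,j \right)} = -12$
$U{\left(f,o \right)} = 3$ ($U{\left(f,o \right)} = 9 + \left(-12 + 6\right) = 9 - 6 = 3$)
$-492 + U{\left(-2,14 \right)} = -492 + 3 = -489$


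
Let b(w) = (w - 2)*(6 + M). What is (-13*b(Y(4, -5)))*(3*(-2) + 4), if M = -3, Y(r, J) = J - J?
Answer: -156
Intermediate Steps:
Y(r, J) = 0
b(w) = -6 + 3*w (b(w) = (w - 2)*(6 - 3) = (-2 + w)*3 = -6 + 3*w)
(-13*b(Y(4, -5)))*(3*(-2) + 4) = (-13*(-6 + 3*0))*(3*(-2) + 4) = (-13*(-6 + 0))*(-6 + 4) = -13*(-6)*(-2) = 78*(-2) = -156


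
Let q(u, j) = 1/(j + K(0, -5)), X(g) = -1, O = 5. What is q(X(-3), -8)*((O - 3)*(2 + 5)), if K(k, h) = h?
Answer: -14/13 ≈ -1.0769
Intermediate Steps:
q(u, j) = 1/(-5 + j) (q(u, j) = 1/(j - 5) = 1/(-5 + j))
q(X(-3), -8)*((O - 3)*(2 + 5)) = ((5 - 3)*(2 + 5))/(-5 - 8) = (2*7)/(-13) = -1/13*14 = -14/13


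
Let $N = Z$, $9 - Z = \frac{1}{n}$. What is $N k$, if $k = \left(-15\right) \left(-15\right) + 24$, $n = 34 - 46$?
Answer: $\frac{9047}{4} \approx 2261.8$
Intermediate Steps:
$n = -12$
$Z = \frac{109}{12}$ ($Z = 9 - \frac{1}{-12} = 9 - - \frac{1}{12} = 9 + \frac{1}{12} = \frac{109}{12} \approx 9.0833$)
$N = \frac{109}{12} \approx 9.0833$
$k = 249$ ($k = 225 + 24 = 249$)
$N k = \frac{109}{12} \cdot 249 = \frac{9047}{4}$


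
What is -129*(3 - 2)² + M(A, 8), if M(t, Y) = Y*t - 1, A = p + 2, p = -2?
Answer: -130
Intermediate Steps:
A = 0 (A = -2 + 2 = 0)
M(t, Y) = -1 + Y*t
-129*(3 - 2)² + M(A, 8) = -129*(3 - 2)² + (-1 + 8*0) = -129*1² + (-1 + 0) = -129*1 - 1 = -129 - 1 = -130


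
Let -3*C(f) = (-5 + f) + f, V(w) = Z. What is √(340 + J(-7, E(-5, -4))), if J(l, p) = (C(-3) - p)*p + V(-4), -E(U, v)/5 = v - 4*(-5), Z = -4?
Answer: 8*I*√894/3 ≈ 79.733*I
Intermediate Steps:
V(w) = -4
E(U, v) = -100 - 5*v (E(U, v) = -5*(v - 4*(-5)) = -5*(v + 20) = -5*(20 + v) = -100 - 5*v)
C(f) = 5/3 - 2*f/3 (C(f) = -((-5 + f) + f)/3 = -(-5 + 2*f)/3 = 5/3 - 2*f/3)
J(l, p) = -4 + p*(11/3 - p) (J(l, p) = ((5/3 - ⅔*(-3)) - p)*p - 4 = ((5/3 + 2) - p)*p - 4 = (11/3 - p)*p - 4 = p*(11/3 - p) - 4 = -4 + p*(11/3 - p))
√(340 + J(-7, E(-5, -4))) = √(340 + (-4 - (-100 - 5*(-4))² + 11*(-100 - 5*(-4))/3)) = √(340 + (-4 - (-100 + 20)² + 11*(-100 + 20)/3)) = √(340 + (-4 - 1*(-80)² + (11/3)*(-80))) = √(340 + (-4 - 1*6400 - 880/3)) = √(340 + (-4 - 6400 - 880/3)) = √(340 - 20092/3) = √(-19072/3) = 8*I*√894/3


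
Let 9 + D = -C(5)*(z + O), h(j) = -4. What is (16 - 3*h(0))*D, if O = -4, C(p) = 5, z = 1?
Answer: 168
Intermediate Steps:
D = 6 (D = -9 - 5*(1 - 4) = -9 - 5*(-3) = -9 - 1*(-15) = -9 + 15 = 6)
(16 - 3*h(0))*D = (16 - 3*(-4))*6 = (16 + 12)*6 = 28*6 = 168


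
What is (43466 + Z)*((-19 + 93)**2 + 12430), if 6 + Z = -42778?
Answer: 12211892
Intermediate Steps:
Z = -42784 (Z = -6 - 42778 = -42784)
(43466 + Z)*((-19 + 93)**2 + 12430) = (43466 - 42784)*((-19 + 93)**2 + 12430) = 682*(74**2 + 12430) = 682*(5476 + 12430) = 682*17906 = 12211892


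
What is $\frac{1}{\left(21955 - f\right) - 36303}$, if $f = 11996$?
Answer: $- \frac{1}{26344} \approx -3.7959 \cdot 10^{-5}$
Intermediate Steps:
$\frac{1}{\left(21955 - f\right) - 36303} = \frac{1}{\left(21955 - 11996\right) - 36303} = \frac{1}{9959 - 36303} = \frac{1}{-26344} = - \frac{1}{26344}$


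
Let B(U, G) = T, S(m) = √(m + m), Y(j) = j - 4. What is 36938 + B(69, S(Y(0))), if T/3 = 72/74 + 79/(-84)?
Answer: 38267869/1036 ≈ 36938.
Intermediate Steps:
Y(j) = -4 + j
T = 101/1036 (T = 3*(72/74 + 79/(-84)) = 3*(72*(1/74) + 79*(-1/84)) = 3*(36/37 - 79/84) = 3*(101/3108) = 101/1036 ≈ 0.097490)
S(m) = √2*√m (S(m) = √(2*m) = √2*√m)
B(U, G) = 101/1036
36938 + B(69, S(Y(0))) = 36938 + 101/1036 = 38267869/1036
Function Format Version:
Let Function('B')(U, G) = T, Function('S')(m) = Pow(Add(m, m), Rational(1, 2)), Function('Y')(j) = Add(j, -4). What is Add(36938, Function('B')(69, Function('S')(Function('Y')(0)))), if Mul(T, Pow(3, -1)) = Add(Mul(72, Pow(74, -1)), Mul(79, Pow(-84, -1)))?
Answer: Rational(38267869, 1036) ≈ 36938.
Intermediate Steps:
Function('Y')(j) = Add(-4, j)
T = Rational(101, 1036) (T = Mul(3, Add(Mul(72, Pow(74, -1)), Mul(79, Pow(-84, -1)))) = Mul(3, Add(Mul(72, Rational(1, 74)), Mul(79, Rational(-1, 84)))) = Mul(3, Add(Rational(36, 37), Rational(-79, 84))) = Mul(3, Rational(101, 3108)) = Rational(101, 1036) ≈ 0.097490)
Function('S')(m) = Mul(Pow(2, Rational(1, 2)), Pow(m, Rational(1, 2))) (Function('S')(m) = Pow(Mul(2, m), Rational(1, 2)) = Mul(Pow(2, Rational(1, 2)), Pow(m, Rational(1, 2))))
Function('B')(U, G) = Rational(101, 1036)
Add(36938, Function('B')(69, Function('S')(Function('Y')(0)))) = Add(36938, Rational(101, 1036)) = Rational(38267869, 1036)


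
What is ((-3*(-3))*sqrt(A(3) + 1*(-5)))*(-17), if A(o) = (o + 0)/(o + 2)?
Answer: -153*I*sqrt(110)/5 ≈ -320.94*I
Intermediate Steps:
A(o) = o/(2 + o)
((-3*(-3))*sqrt(A(3) + 1*(-5)))*(-17) = ((-3*(-3))*sqrt(3/(2 + 3) + 1*(-5)))*(-17) = (9*sqrt(3/5 - 5))*(-17) = (9*sqrt(-22/5))*(-17) = (9*(I*sqrt(110)/5))*(-17) = (9*I*sqrt(110)/5)*(-17) = -153*I*sqrt(110)/5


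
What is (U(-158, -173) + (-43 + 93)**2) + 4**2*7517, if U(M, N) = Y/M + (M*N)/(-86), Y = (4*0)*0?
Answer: 5265529/43 ≈ 1.2245e+5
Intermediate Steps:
Y = 0 (Y = 0*0 = 0)
U(M, N) = -M*N/86 (U(M, N) = 0/M + (M*N)/(-86) = 0 + (M*N)*(-1/86) = 0 - M*N/86 = -M*N/86)
(U(-158, -173) + (-43 + 93)**2) + 4**2*7517 = (-1/86*(-158)*(-173) + (-43 + 93)**2) + 4**2*7517 = (-13667/43 + 50**2) + 16*7517 = (-13667/43 + 2500) + 120272 = 93833/43 + 120272 = 5265529/43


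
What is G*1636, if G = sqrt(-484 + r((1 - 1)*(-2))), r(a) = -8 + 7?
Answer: 1636*I*sqrt(485) ≈ 36029.0*I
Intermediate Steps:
r(a) = -1
G = I*sqrt(485) (G = sqrt(-484 - 1) = sqrt(-485) = I*sqrt(485) ≈ 22.023*I)
G*1636 = (I*sqrt(485))*1636 = 1636*I*sqrt(485)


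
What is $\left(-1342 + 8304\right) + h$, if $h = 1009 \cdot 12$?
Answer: $19070$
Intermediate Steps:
$h = 12108$
$\left(-1342 + 8304\right) + h = \left(-1342 + 8304\right) + 12108 = 6962 + 12108 = 19070$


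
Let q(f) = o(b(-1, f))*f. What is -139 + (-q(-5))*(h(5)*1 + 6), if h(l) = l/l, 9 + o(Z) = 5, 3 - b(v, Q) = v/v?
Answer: -279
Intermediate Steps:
b(v, Q) = 2 (b(v, Q) = 3 - v/v = 3 - 1*1 = 3 - 1 = 2)
o(Z) = -4 (o(Z) = -9 + 5 = -4)
h(l) = 1
q(f) = -4*f
-139 + (-q(-5))*(h(5)*1 + 6) = -139 + (-(-4)*(-5))*(1*1 + 6) = -139 + (-1*20)*(1 + 6) = -139 - 20*7 = -139 - 140 = -279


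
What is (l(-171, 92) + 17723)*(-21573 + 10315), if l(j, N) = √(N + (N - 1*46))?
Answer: -199525534 - 11258*√138 ≈ -1.9966e+8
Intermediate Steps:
l(j, N) = √(-46 + 2*N) (l(j, N) = √(N + (N - 46)) = √(N + (-46 + N)) = √(-46 + 2*N))
(l(-171, 92) + 17723)*(-21573 + 10315) = (√(-46 + 2*92) + 17723)*(-21573 + 10315) = (√(-46 + 184) + 17723)*(-11258) = (√138 + 17723)*(-11258) = (17723 + √138)*(-11258) = -199525534 - 11258*√138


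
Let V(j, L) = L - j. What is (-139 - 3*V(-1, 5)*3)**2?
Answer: 37249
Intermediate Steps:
(-139 - 3*V(-1, 5)*3)**2 = (-139 - 3*(5 - 1*(-1))*3)**2 = (-139 - 3*(5 + 1)*3)**2 = (-139 - 3*6*3)**2 = (-139 - 18*3)**2 = (-139 - 54)**2 = (-193)**2 = 37249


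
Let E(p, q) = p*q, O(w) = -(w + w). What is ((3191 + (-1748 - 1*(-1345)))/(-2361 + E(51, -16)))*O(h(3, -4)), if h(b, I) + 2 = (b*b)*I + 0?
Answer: -211888/3177 ≈ -66.694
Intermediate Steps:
h(b, I) = -2 + I*b² (h(b, I) = -2 + ((b*b)*I + 0) = -2 + (b²*I + 0) = -2 + (I*b² + 0) = -2 + I*b²)
O(w) = -2*w
((3191 + (-1748 - 1*(-1345)))/(-2361 + E(51, -16)))*O(h(3, -4)) = ((3191 + (-1748 - 1*(-1345)))/(-2361 + 51*(-16)))*(-2*(-2 - 4*3²)) = ((3191 + (-1748 + 1345))/(-2361 - 816))*(-2*(-2 - 4*9)) = ((3191 - 403)/(-3177))*(-2*(-2 - 36)) = (2788*(-1/3177))*(-2*(-38)) = -2788/3177*76 = -211888/3177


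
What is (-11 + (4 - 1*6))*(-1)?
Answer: 13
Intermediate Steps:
(-11 + (4 - 1*6))*(-1) = (-11 + (4 - 6))*(-1) = (-11 - 2)*(-1) = -13*(-1) = 13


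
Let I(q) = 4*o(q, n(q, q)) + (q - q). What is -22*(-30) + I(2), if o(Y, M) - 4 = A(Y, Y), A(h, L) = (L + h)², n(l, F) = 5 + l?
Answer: 740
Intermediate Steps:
o(Y, M) = 4 + 4*Y² (o(Y, M) = 4 + (Y + Y)² = 4 + (2*Y)² = 4 + 4*Y²)
I(q) = 16 + 16*q² (I(q) = 4*(4 + 4*q²) + (q - q) = (16 + 16*q²) + 0 = 16 + 16*q²)
-22*(-30) + I(2) = -22*(-30) + (16 + 16*2²) = 660 + (16 + 16*4) = 660 + (16 + 64) = 660 + 80 = 740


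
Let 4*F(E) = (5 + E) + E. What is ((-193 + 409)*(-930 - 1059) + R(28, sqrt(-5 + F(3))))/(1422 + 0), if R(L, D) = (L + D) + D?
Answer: -214798/711 + I/474 ≈ -302.11 + 0.0021097*I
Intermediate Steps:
F(E) = 5/4 + E/2 (F(E) = ((5 + E) + E)/4 = (5 + 2*E)/4 = 5/4 + E/2)
R(L, D) = L + 2*D (R(L, D) = (D + L) + D = L + 2*D)
((-193 + 409)*(-930 - 1059) + R(28, sqrt(-5 + F(3))))/(1422 + 0) = ((-193 + 409)*(-930 - 1059) + (28 + 2*sqrt(-5 + (5/4 + (1/2)*3))))/(1422 + 0) = (216*(-1989) + (28 + 2*sqrt(-5 + (5/4 + 3/2))))/1422 = (-429624 + (28 + 2*sqrt(-5 + 11/4)))*(1/1422) = (-429624 + (28 + 2*sqrt(-9/4)))*(1/1422) = (-429624 + (28 + 2*(3*I/2)))*(1/1422) = (-429624 + (28 + 3*I))*(1/1422) = (-429596 + 3*I)*(1/1422) = -214798/711 + I/474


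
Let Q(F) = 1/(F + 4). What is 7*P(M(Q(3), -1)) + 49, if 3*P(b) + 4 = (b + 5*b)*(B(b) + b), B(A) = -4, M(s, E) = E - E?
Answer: 119/3 ≈ 39.667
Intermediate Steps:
Q(F) = 1/(4 + F)
M(s, E) = 0
P(b) = -4/3 + 2*b*(-4 + b) (P(b) = -4/3 + ((b + 5*b)*(-4 + b))/3 = -4/3 + ((6*b)*(-4 + b))/3 = -4/3 + (6*b*(-4 + b))/3 = -4/3 + 2*b*(-4 + b))
7*P(M(Q(3), -1)) + 49 = 7*(-4/3 - 8*0 + 2*0**2) + 49 = 7*(-4/3 + 0 + 2*0) + 49 = 7*(-4/3 + 0 + 0) + 49 = 7*(-4/3) + 49 = -28/3 + 49 = 119/3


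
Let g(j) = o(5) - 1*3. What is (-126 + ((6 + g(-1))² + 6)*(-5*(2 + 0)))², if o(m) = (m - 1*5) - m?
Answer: 51076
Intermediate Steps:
o(m) = -5 (o(m) = (m - 5) - m = (-5 + m) - m = -5)
g(j) = -8 (g(j) = -5 - 1*3 = -5 - 3 = -8)
(-126 + ((6 + g(-1))² + 6)*(-5*(2 + 0)))² = (-126 + ((6 - 8)² + 6)*(-5*(2 + 0)))² = (-126 + ((-2)² + 6)*(-5*2))² = (-126 + (4 + 6)*(-10))² = (-126 + 10*(-10))² = (-126 - 100)² = (-226)² = 51076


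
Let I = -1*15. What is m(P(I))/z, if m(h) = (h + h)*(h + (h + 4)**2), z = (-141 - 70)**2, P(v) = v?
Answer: -3180/44521 ≈ -0.071427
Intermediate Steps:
I = -15
z = 44521 (z = (-211)**2 = 44521)
m(h) = 2*h*(h + (4 + h)**2) (m(h) = (2*h)*(h + (4 + h)**2) = 2*h*(h + (4 + h)**2))
m(P(I))/z = (2*(-15)*(-15 + (4 - 15)**2))/44521 = (2*(-15)*(-15 + (-11)**2))*(1/44521) = (2*(-15)*(-15 + 121))*(1/44521) = (2*(-15)*106)*(1/44521) = -3180*1/44521 = -3180/44521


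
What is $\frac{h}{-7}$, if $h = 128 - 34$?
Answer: $- \frac{94}{7} \approx -13.429$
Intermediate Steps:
$h = 94$ ($h = 128 - 34 = 94$)
$\frac{h}{-7} = \frac{1}{-7} \cdot 94 = \left(- \frac{1}{7}\right) 94 = - \frac{94}{7}$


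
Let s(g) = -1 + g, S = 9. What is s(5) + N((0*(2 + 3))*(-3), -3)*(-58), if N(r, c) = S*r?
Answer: 4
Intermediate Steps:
N(r, c) = 9*r
s(5) + N((0*(2 + 3))*(-3), -3)*(-58) = (-1 + 5) + (9*((0*(2 + 3))*(-3)))*(-58) = 4 + (9*((0*5)*(-3)))*(-58) = 4 + (9*(0*(-3)))*(-58) = 4 + (9*0)*(-58) = 4 + 0*(-58) = 4 + 0 = 4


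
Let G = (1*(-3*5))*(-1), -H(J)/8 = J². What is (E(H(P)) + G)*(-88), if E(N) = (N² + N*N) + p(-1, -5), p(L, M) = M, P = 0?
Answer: -880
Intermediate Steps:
H(J) = -8*J²
G = 15 (G = (1*(-15))*(-1) = -15*(-1) = 15)
E(N) = -5 + 2*N² (E(N) = (N² + N*N) - 5 = (N² + N²) - 5 = 2*N² - 5 = -5 + 2*N²)
(E(H(P)) + G)*(-88) = ((-5 + 2*(-8*0²)²) + 15)*(-88) = ((-5 + 2*(-8*0)²) + 15)*(-88) = ((-5 + 2*0²) + 15)*(-88) = ((-5 + 2*0) + 15)*(-88) = ((-5 + 0) + 15)*(-88) = (-5 + 15)*(-88) = 10*(-88) = -880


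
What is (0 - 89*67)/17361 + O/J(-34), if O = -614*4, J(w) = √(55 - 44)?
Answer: -5963/17361 - 2456*√11/11 ≈ -740.86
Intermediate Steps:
J(w) = √11
O = -2456
(0 - 89*67)/17361 + O/J(-34) = (0 - 89*67)/17361 - 2456*√11/11 = (0 - 5963)*(1/17361) - 2456*√11/11 = -5963*1/17361 - 2456*√11/11 = -5963/17361 - 2456*√11/11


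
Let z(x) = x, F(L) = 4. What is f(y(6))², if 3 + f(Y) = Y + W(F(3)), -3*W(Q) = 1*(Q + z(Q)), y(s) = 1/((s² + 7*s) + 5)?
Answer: 1982464/62001 ≈ 31.975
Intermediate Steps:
y(s) = 1/(5 + s² + 7*s)
W(Q) = -2*Q/3 (W(Q) = -(Q + Q)/3 = -2*Q/3)
f(Y) = -17/3 + Y (f(Y) = -3 + (Y - ⅔*4) = -3 + (Y - 8/3) = -3 + (-8/3 + Y) = -17/3 + Y)
f(y(6))² = (-17/3 + 1/(5 + 6² + 7*6))² = (-17/3 + 1/(5 + 36 + 42))² = (-17/3 + 1/83)² = (-1408/249)² = 1982464/62001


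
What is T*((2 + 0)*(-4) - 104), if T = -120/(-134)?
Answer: -6720/67 ≈ -100.30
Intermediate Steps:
T = 60/67 (T = -120*(-1/134) = 60/67 ≈ 0.89552)
T*((2 + 0)*(-4) - 104) = 60*((2 + 0)*(-4) - 104)/67 = 60*(2*(-4) - 104)/67 = 60*(-8 - 104)/67 = (60/67)*(-112) = -6720/67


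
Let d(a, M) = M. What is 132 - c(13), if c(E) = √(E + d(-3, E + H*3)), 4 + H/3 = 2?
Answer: 132 - 2*√2 ≈ 129.17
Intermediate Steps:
H = -6 (H = -12 + 3*2 = -12 + 6 = -6)
c(E) = √(-18 + 2*E) (c(E) = √(E + (E - 6*3)) = √(E + (E - 18)) = √(E + (-18 + E)) = √(-18 + 2*E))
132 - c(13) = 132 - √(-18 + 2*13) = 132 - √(-18 + 26) = 132 - √8 = 132 - 2*√2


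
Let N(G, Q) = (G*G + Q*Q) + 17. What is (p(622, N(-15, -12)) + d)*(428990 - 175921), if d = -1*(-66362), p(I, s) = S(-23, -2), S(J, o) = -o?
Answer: 16794671116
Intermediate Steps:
N(G, Q) = 17 + G² + Q² (N(G, Q) = (G² + Q²) + 17 = 17 + G² + Q²)
p(I, s) = 2 (p(I, s) = -1*(-2) = 2)
d = 66362
(p(622, N(-15, -12)) + d)*(428990 - 175921) = (2 + 66362)*(428990 - 175921) = 66364*253069 = 16794671116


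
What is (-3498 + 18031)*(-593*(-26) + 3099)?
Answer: 269107561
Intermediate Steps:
(-3498 + 18031)*(-593*(-26) + 3099) = 14533*(15418 + 3099) = 14533*18517 = 269107561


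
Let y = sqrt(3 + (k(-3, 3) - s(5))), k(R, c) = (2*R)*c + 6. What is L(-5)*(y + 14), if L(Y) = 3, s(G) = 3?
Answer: 42 + 6*I*sqrt(3) ≈ 42.0 + 10.392*I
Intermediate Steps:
k(R, c) = 6 + 2*R*c (k(R, c) = 2*R*c + 6 = 6 + 2*R*c)
y = 2*I*sqrt(3) (y = sqrt(3 + ((6 + 2*(-3)*3) - 1*3)) = sqrt(3 + ((6 - 18) - 3)) = sqrt(3 + (-12 - 3)) = sqrt(3 - 15) = sqrt(-12) = 2*I*sqrt(3) ≈ 3.4641*I)
L(-5)*(y + 14) = 3*(2*I*sqrt(3) + 14) = 3*(14 + 2*I*sqrt(3)) = 42 + 6*I*sqrt(3)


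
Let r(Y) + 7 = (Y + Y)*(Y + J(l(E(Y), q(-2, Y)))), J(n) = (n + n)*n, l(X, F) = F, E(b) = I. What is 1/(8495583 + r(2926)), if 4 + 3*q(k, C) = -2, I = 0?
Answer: 1/25665344 ≈ 3.8963e-8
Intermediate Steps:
E(b) = 0
q(k, C) = -2 (q(k, C) = -4/3 + (⅓)*(-2) = -4/3 - ⅔ = -2)
J(n) = 2*n² (J(n) = (2*n)*n = 2*n²)
r(Y) = -7 + 2*Y*(8 + Y) (r(Y) = -7 + (Y + Y)*(Y + 2*(-2)²) = -7 + (2*Y)*(Y + 2*4) = -7 + (2*Y)*(Y + 8) = -7 + (2*Y)*(8 + Y) = -7 + 2*Y*(8 + Y))
1/(8495583 + r(2926)) = 1/(8495583 + (-7 + 2*2926² + 16*2926)) = 1/(8495583 + (-7 + 2*8561476 + 46816)) = 1/(8495583 + (-7 + 17122952 + 46816)) = 1/(8495583 + 17169761) = 1/25665344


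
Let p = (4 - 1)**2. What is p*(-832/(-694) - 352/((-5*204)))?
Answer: 409848/29495 ≈ 13.896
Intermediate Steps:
p = 9 (p = 3**2 = 9)
p*(-832/(-694) - 352/((-5*204))) = 9*(-832/(-694) - 352/((-5*204))) = 9*(-832*(-1/694) - 352/(-1020)) = 9*(416/347 - 352*(-1/1020)) = 9*(416/347 + 88/255) = 9*(136616/88485) = 409848/29495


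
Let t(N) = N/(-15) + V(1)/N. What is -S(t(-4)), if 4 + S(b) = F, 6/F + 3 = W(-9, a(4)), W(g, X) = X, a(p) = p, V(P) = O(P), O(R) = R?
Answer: -2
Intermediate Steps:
V(P) = P
t(N) = 1/N - N/15 (t(N) = N/(-15) + 1/N = N*(-1/15) + 1/N = -N/15 + 1/N = 1/N - N/15)
F = 6 (F = 6/(-3 + 4) = 6/1 = 6*1 = 6)
S(b) = 2 (S(b) = -4 + 6 = 2)
-S(t(-4)) = -1*2 = -2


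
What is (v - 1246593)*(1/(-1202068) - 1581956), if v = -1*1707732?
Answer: 5617999621589213925/1202068 ≈ 4.6736e+12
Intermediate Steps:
v = -1707732
(v - 1246593)*(1/(-1202068) - 1581956) = (-1707732 - 1246593)*(1/(-1202068) - 1581956) = -2954325*(-1/1202068 - 1581956) = -2954325*(-1901618685009/1202068) = 5617999621589213925/1202068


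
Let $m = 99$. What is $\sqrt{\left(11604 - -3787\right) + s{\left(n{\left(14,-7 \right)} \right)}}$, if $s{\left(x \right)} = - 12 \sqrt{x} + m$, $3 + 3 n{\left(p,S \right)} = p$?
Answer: $\sqrt{15490 - 4 \sqrt{33}} \approx 124.37$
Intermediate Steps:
$n{\left(p,S \right)} = -1 + \frac{p}{3}$
$s{\left(x \right)} = 99 - 12 \sqrt{x}$ ($s{\left(x \right)} = - 12 \sqrt{x} + 99 = 99 - 12 \sqrt{x}$)
$\sqrt{\left(11604 - -3787\right) + s{\left(n{\left(14,-7 \right)} \right)}} = \sqrt{\left(11604 - -3787\right) + \left(99 - 12 \sqrt{-1 + \frac{1}{3} \cdot 14}\right)} = \sqrt{\left(11604 + 3787\right) + \left(99 - 12 \sqrt{-1 + \frac{14}{3}}\right)} = \sqrt{15391 + \left(99 - 12 \sqrt{\frac{11}{3}}\right)} = \sqrt{15391 + \left(99 - 12 \frac{\sqrt{33}}{3}\right)} = \sqrt{15391 + \left(99 - 4 \sqrt{33}\right)} = \sqrt{15490 - 4 \sqrt{33}}$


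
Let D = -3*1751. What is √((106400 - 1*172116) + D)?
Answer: I*√70969 ≈ 266.4*I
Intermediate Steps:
D = -5253
√((106400 - 1*172116) + D) = √((106400 - 1*172116) - 5253) = √((106400 - 172116) - 5253) = √(-65716 - 5253) = √(-70969) = I*√70969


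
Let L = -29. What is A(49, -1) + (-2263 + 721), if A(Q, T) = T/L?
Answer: -44717/29 ≈ -1542.0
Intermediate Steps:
A(Q, T) = -T/29 (A(Q, T) = T/(-29) = T*(-1/29) = -T/29)
A(49, -1) + (-2263 + 721) = -1/29*(-1) + (-2263 + 721) = 1/29 - 1542 = -44717/29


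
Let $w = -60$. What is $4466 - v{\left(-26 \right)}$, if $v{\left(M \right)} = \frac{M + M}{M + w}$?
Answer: $\frac{192012}{43} \approx 4465.4$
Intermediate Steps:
$v{\left(M \right)} = \frac{2 M}{-60 + M}$ ($v{\left(M \right)} = \frac{M + M}{M - 60} = \frac{2 M}{-60 + M}$)
$4466 - v{\left(-26 \right)} = 4466 - 2 \left(-26\right) \frac{1}{-60 - 26} = 4466 - 2 \left(-26\right) \frac{1}{-86} = 4466 - 2 \left(-26\right) \left(- \frac{1}{86}\right) = 4466 - \frac{26}{43} = \frac{192012}{43}$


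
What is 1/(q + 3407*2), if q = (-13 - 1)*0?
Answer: 1/6814 ≈ 0.00014676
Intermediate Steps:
q = 0 (q = -14*0 = 0)
1/(q + 3407*2) = 1/(0 + 3407*2) = 1/(0 + 6814) = 1/6814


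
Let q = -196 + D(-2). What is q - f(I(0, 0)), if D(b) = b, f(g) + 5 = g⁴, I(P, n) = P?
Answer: -193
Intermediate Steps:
f(g) = -5 + g⁴
q = -198 (q = -196 - 2 = -198)
q - f(I(0, 0)) = -198 - (-5 + 0⁴) = -198 - (-5 + 0) = -198 - 1*(-5) = -198 + 5 = -193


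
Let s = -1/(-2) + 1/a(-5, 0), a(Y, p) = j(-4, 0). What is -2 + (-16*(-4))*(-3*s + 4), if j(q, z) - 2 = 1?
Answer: 94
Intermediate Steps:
j(q, z) = 3 (j(q, z) = 2 + 1 = 3)
a(Y, p) = 3
s = ⅚ (s = -1/(-2) + 1/3 = -1*(-½) + 1*(⅓) = ½ + ⅓ = ⅚ ≈ 0.83333)
-2 + (-16*(-4))*(-3*s + 4) = -2 + (-16*(-4))*(-3*⅚ + 4) = -2 + 64*(-5/2 + 4) = -2 + 64*(3/2) = -2 + 96 = 94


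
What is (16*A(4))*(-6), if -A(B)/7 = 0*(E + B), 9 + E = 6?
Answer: 0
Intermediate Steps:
E = -3 (E = -9 + 6 = -3)
A(B) = 0 (A(B) = -0*(-3 + B) = -7*0 = 0)
(16*A(4))*(-6) = (16*0)*(-6) = 0*(-6) = 0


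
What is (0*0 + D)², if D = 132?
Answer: 17424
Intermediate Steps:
(0*0 + D)² = (0*0 + 132)² = (0 + 132)² = 132² = 17424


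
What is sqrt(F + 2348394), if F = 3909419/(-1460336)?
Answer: 23*sqrt(591698400612035)/365084 ≈ 1532.4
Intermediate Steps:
F = -3909419/1460336 (F = 3909419*(-1/1460336) = -3909419/1460336 ≈ -2.6771)
sqrt(F + 2348394) = sqrt(-3909419/1460336 + 2348394) = sqrt(3429440390965/1460336) = 23*sqrt(591698400612035)/365084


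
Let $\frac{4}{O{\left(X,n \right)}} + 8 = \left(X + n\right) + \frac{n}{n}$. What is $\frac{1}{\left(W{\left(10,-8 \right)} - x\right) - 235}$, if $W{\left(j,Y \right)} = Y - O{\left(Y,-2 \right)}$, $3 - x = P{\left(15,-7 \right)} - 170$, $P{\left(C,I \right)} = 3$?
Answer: $- \frac{17}{7017} \approx -0.0024227$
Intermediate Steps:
$x = 170$ ($x = 3 - \left(3 - 170\right) = 3 - -167 = 3 + 167 = 170$)
$O{\left(X,n \right)} = \frac{4}{-7 + X + n}$ ($O{\left(X,n \right)} = \frac{4}{-8 + \left(\left(X + n\right) + \frac{n}{n}\right)} = \frac{4}{-8 + \left(\left(X + n\right) + 1\right)} = \frac{4}{-8 + \left(1 + X + n\right)} = \frac{4}{-7 + X + n}$)
$W{\left(j,Y \right)} = Y - \frac{4}{-9 + Y}$ ($W{\left(j,Y \right)} = Y - \frac{4}{-7 + Y - 2} = Y - \frac{4}{-9 + Y}$)
$\frac{1}{\left(W{\left(10,-8 \right)} - x\right) - 235} = \frac{1}{\left(\frac{-4 - 8 \left(-9 - 8\right)}{-9 - 8} - 170\right) - 235} = \frac{1}{\left(\frac{-4 - -136}{-17} - 170\right) - 235} = \frac{1}{\left(- \frac{-4 + 136}{17} - 170\right) - 235} = \frac{1}{\left(\left(- \frac{1}{17}\right) 132 - 170\right) - 235} = \frac{1}{\left(- \frac{132}{17} - 170\right) - 235} = \frac{1}{- \frac{3022}{17} - 235} = \frac{1}{- \frac{7017}{17}} = - \frac{17}{7017}$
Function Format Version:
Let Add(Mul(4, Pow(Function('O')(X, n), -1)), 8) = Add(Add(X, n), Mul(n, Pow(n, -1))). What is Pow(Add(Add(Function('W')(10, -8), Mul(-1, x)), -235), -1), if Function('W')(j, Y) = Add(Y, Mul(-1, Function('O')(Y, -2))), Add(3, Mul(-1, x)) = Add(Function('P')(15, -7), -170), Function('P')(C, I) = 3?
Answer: Rational(-17, 7017) ≈ -0.0024227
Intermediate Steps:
x = 170 (x = Add(3, Mul(-1, Add(3, -170))) = Add(3, Mul(-1, -167)) = Add(3, 167) = 170)
Function('O')(X, n) = Mul(4, Pow(Add(-7, X, n), -1)) (Function('O')(X, n) = Mul(4, Pow(Add(-8, Add(Add(X, n), Mul(n, Pow(n, -1)))), -1)) = Mul(4, Pow(Add(-8, Add(Add(X, n), 1)), -1)) = Mul(4, Pow(Add(-8, Add(1, X, n)), -1)) = Mul(4, Pow(Add(-7, X, n), -1)))
Function('W')(j, Y) = Add(Y, Mul(-4, Pow(Add(-9, Y), -1))) (Function('W')(j, Y) = Add(Y, Mul(-1, Mul(4, Pow(Add(-7, Y, -2), -1)))) = Add(Y, Mul(-1, Mul(4, Pow(Add(-9, Y), -1)))) = Add(Y, Mul(-4, Pow(Add(-9, Y), -1))))
Pow(Add(Add(Function('W')(10, -8), Mul(-1, x)), -235), -1) = Pow(Add(Add(Mul(Pow(Add(-9, -8), -1), Add(-4, Mul(-8, Add(-9, -8)))), Mul(-1, 170)), -235), -1) = Pow(Add(Add(Mul(Pow(-17, -1), Add(-4, Mul(-8, -17))), -170), -235), -1) = Pow(Add(Add(Mul(Rational(-1, 17), Add(-4, 136)), -170), -235), -1) = Pow(Add(Add(Mul(Rational(-1, 17), 132), -170), -235), -1) = Pow(Add(Add(Rational(-132, 17), -170), -235), -1) = Pow(Add(Rational(-3022, 17), -235), -1) = Pow(Rational(-7017, 17), -1) = Rational(-17, 7017)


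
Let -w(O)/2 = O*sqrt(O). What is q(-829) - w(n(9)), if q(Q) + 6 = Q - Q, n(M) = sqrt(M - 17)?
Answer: -6 + 8*2**(1/4)*I**(3/2) ≈ -12.727 + 6.7272*I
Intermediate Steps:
n(M) = sqrt(-17 + M)
q(Q) = -6 (q(Q) = -6 + (Q - Q) = -6 + 0 = -6)
w(O) = -2*O**(3/2) (w(O) = -2*O*sqrt(O) = -2*O**(3/2))
q(-829) - w(n(9)) = -6 - (-2)*(sqrt(-17 + 9))**(3/2) = -6 - (-2)*(sqrt(-8))**(3/2) = -6 - (-2)*(2*I*sqrt(2))**(3/2) = -6 - (-2)*4*2**(1/4)*I**(3/2) = -6 - (-8)*2**(1/4)*I**(3/2) = -6 + 8*2**(1/4)*I**(3/2)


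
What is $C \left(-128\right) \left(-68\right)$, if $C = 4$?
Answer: $34816$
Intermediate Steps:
$C \left(-128\right) \left(-68\right) = 4 \left(-128\right) \left(-68\right) = \left(-512\right) \left(-68\right) = 34816$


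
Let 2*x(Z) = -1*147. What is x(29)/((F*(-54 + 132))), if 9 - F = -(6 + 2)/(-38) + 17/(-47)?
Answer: -43757/424944 ≈ -0.10297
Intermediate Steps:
F = 8172/893 (F = 9 - (-(6 + 2)/(-38) + 17/(-47)) = 9 - (-1*8*(-1/38) + 17*(-1/47)) = 9 - (-8*(-1/38) - 17/47) = 9 - (4/19 - 17/47) = 9 - 1*(-135/893) = 9 + 135/893 = 8172/893 ≈ 9.1512)
x(Z) = -147/2 (x(Z) = (-1*147)/2 = (1/2)*(-147) = -147/2)
x(29)/((F*(-54 + 132))) = -147*893/(8172*(-54 + 132))/2 = -147/(2*((8172/893)*78)) = -147/(2*637416/893) = -147/2*893/637416 = -43757/424944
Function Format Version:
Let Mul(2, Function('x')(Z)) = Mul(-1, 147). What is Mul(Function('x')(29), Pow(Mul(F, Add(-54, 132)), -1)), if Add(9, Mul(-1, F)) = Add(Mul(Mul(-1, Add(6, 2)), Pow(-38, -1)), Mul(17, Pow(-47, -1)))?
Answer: Rational(-43757, 424944) ≈ -0.10297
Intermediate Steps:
F = Rational(8172, 893) (F = Add(9, Mul(-1, Add(Mul(Mul(-1, Add(6, 2)), Pow(-38, -1)), Mul(17, Pow(-47, -1))))) = Add(9, Mul(-1, Add(Mul(Mul(-1, 8), Rational(-1, 38)), Mul(17, Rational(-1, 47))))) = Add(9, Mul(-1, Add(Mul(-8, Rational(-1, 38)), Rational(-17, 47)))) = Add(9, Mul(-1, Add(Rational(4, 19), Rational(-17, 47)))) = Add(9, Mul(-1, Rational(-135, 893))) = Add(9, Rational(135, 893)) = Rational(8172, 893) ≈ 9.1512)
Function('x')(Z) = Rational(-147, 2) (Function('x')(Z) = Mul(Rational(1, 2), Mul(-1, 147)) = Mul(Rational(1, 2), -147) = Rational(-147, 2))
Mul(Function('x')(29), Pow(Mul(F, Add(-54, 132)), -1)) = Mul(Rational(-147, 2), Pow(Mul(Rational(8172, 893), Add(-54, 132)), -1)) = Mul(Rational(-147, 2), Pow(Mul(Rational(8172, 893), 78), -1)) = Mul(Rational(-147, 2), Pow(Rational(637416, 893), -1)) = Mul(Rational(-147, 2), Rational(893, 637416)) = Rational(-43757, 424944)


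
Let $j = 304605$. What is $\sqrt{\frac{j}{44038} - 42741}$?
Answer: $\frac{3 i \sqrt{9208461047446}}{44038} \approx 206.72 i$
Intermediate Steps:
$\sqrt{\frac{j}{44038} - 42741} = \sqrt{\frac{304605}{44038} - 42741} = \sqrt{- \frac{1881923553}{44038}} = \frac{3 i \sqrt{9208461047446}}{44038}$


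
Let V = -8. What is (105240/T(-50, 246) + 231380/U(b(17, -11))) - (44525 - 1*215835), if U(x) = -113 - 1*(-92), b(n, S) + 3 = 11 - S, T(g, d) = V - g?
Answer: 3418750/21 ≈ 1.6280e+5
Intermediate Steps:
T(g, d) = -8 - g
b(n, S) = 8 - S (b(n, S) = -3 + (11 - S) = 8 - S)
U(x) = -21 (U(x) = -113 + 92 = -21)
(105240/T(-50, 246) + 231380/U(b(17, -11))) - (44525 - 1*215835) = (105240/(-8 - 1*(-50)) + 231380/(-21)) - (44525 - 1*215835) = (105240/(-8 + 50) + 231380*(-1/21)) - (44525 - 215835) = (105240/42 - 231380/21) - 1*(-171310) = (105240*(1/42) - 231380/21) + 171310 = (17540/7 - 231380/21) + 171310 = -178760/21 + 171310 = 3418750/21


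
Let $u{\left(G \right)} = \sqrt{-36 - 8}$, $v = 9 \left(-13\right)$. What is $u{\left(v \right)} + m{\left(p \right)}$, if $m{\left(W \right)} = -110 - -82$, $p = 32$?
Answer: $-28 + 2 i \sqrt{11} \approx -28.0 + 6.6332 i$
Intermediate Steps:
$m{\left(W \right)} = -28$ ($m{\left(W \right)} = -110 + 82 = -28$)
$v = -117$
$u{\left(G \right)} = 2 i \sqrt{11}$ ($u{\left(G \right)} = \sqrt{-44} = 2 i \sqrt{11}$)
$u{\left(v \right)} + m{\left(p \right)} = 2 i \sqrt{11} - 28 = -28 + 2 i \sqrt{11}$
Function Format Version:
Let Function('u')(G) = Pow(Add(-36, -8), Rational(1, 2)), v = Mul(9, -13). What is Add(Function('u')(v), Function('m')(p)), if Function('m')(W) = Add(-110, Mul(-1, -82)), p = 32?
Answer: Add(-28, Mul(2, I, Pow(11, Rational(1, 2)))) ≈ Add(-28.000, Mul(6.6332, I))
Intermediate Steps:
Function('m')(W) = -28 (Function('m')(W) = Add(-110, 82) = -28)
v = -117
Function('u')(G) = Mul(2, I, Pow(11, Rational(1, 2))) (Function('u')(G) = Pow(-44, Rational(1, 2)) = Mul(2, I, Pow(11, Rational(1, 2))))
Add(Function('u')(v), Function('m')(p)) = Add(Mul(2, I, Pow(11, Rational(1, 2))), -28) = Add(-28, Mul(2, I, Pow(11, Rational(1, 2))))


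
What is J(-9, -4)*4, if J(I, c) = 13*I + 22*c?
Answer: -820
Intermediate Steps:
J(-9, -4)*4 = (13*(-9) + 22*(-4))*4 = (-117 - 88)*4 = -205*4 = -820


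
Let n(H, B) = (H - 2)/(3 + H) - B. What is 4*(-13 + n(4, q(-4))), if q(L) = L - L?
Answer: -356/7 ≈ -50.857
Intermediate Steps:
q(L) = 0
n(H, B) = -B + (-2 + H)/(3 + H) (n(H, B) = (-2 + H)/(3 + H) - B = -B + (-2 + H)/(3 + H))
4*(-13 + n(4, q(-4))) = 4*(-13 + (-2 + 4 - 3*0 - 1*0*4)/(3 + 4)) = 4*(-13 + (-2 + 4 + 0 + 0)/7) = 4*(-13 + (⅐)*2) = 4*(-13 + 2/7) = 4*(-89/7) = -356/7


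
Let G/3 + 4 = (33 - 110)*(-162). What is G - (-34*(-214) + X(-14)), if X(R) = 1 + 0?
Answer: 30133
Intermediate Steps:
X(R) = 1
G = 37410 (G = -12 + 3*((33 - 110)*(-162)) = -12 + 3*(-77*(-162)) = -12 + 3*12474 = -12 + 37422 = 37410)
G - (-34*(-214) + X(-14)) = 37410 - (-34*(-214) + 1) = 37410 - (7276 + 1) = 37410 - 1*7277 = 37410 - 7277 = 30133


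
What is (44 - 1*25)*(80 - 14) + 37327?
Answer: 38581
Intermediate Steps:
(44 - 1*25)*(80 - 14) + 37327 = (44 - 25)*66 + 37327 = 19*66 + 37327 = 1254 + 37327 = 38581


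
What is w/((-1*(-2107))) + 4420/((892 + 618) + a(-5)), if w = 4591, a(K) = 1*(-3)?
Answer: 16231577/3175249 ≈ 5.1119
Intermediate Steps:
a(K) = -3
w/((-1*(-2107))) + 4420/((892 + 618) + a(-5)) = 4591/((-1*(-2107))) + 4420/((892 + 618) - 3) = 4591/2107 + 4420/(1510 - 3) = 4591*(1/2107) + 4420/1507 = 4591/2107 + 4420*(1/1507) = 4591/2107 + 4420/1507 = 16231577/3175249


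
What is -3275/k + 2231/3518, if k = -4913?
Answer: 22482353/17283934 ≈ 1.3008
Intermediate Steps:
-3275/k + 2231/3518 = -3275/(-4913) + 2231/3518 = -3275*(-1/4913) + 2231*(1/3518) = 3275/4913 + 2231/3518 = 22482353/17283934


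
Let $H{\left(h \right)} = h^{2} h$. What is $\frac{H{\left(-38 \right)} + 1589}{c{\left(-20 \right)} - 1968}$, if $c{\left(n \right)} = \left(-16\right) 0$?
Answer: $\frac{17761}{656} \approx 27.075$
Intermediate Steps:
$c{\left(n \right)} = 0$
$H{\left(h \right)} = h^{3}$
$\frac{H{\left(-38 \right)} + 1589}{c{\left(-20 \right)} - 1968} = \frac{\left(-38\right)^{3} + 1589}{0 - 1968} = \frac{-54872 + 1589}{-1968} = \left(-53283\right) \left(- \frac{1}{1968}\right) = \frac{17761}{656}$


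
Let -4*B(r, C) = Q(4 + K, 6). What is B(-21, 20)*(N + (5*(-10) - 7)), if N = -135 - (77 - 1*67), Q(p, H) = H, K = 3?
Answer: 303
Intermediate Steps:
N = -145 (N = -135 - (77 - 67) = -135 - 1*10 = -135 - 10 = -145)
B(r, C) = -3/2 (B(r, C) = -¼*6 = -3/2)
B(-21, 20)*(N + (5*(-10) - 7)) = -3*(-145 + (5*(-10) - 7))/2 = -3*(-145 + (-50 - 7))/2 = -3*(-145 - 57)/2 = -3/2*(-202) = 303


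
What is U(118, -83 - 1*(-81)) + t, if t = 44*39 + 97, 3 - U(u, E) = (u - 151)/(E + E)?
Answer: 7231/4 ≈ 1807.8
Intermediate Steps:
U(u, E) = 3 - (-151 + u)/(2*E) (U(u, E) = 3 - (u - 151)/(E + E) = 3 - (-151 + u)/(2*E))
t = 1813 (t = 1716 + 97 = 1813)
U(118, -83 - 1*(-81)) + t = (151 - 1*118 + 6*(-83 - 1*(-81)))/(2*(-83 - 1*(-81))) + 1813 = (151 - 118 + 6*(-83 + 81))/(2*(-83 + 81)) + 1813 = (½)*(151 - 118 + 6*(-2))/(-2) + 1813 = (½)*(-½)*(151 - 118 - 12) + 1813 = (½)*(-½)*21 + 1813 = -21/4 + 1813 = 7231/4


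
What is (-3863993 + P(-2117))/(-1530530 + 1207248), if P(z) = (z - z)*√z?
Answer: 3863993/323282 ≈ 11.952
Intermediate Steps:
P(z) = 0 (P(z) = 0*√z = 0)
(-3863993 + P(-2117))/(-1530530 + 1207248) = (-3863993 + 0)/(-1530530 + 1207248) = -3863993/(-323282) = -3863993*(-1/323282) = 3863993/323282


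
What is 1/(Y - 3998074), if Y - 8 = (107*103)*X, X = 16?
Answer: -1/3821730 ≈ -2.6166e-7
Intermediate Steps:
Y = 176344 (Y = 8 + (107*103)*16 = 8 + 11021*16 = 8 + 176336 = 176344)
1/(Y - 3998074) = 1/(176344 - 3998074) = 1/(-3821730) = -1/3821730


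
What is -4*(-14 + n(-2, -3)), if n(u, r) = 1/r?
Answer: 172/3 ≈ 57.333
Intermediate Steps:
-4*(-14 + n(-2, -3)) = -4*(-14 + 1/(-3)) = -4*(-14 - ⅓) = -4*(-43/3) = 172/3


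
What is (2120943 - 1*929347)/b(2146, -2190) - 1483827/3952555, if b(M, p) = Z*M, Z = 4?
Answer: 40492341007/292489070 ≈ 138.44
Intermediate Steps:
b(M, p) = 4*M
(2120943 - 1*929347)/b(2146, -2190) - 1483827/3952555 = (2120943 - 1*929347)/((4*2146)) - 1483827/3952555 = (2120943 - 929347)/8584 - 1483827*1/3952555 = 1191596*(1/8584) - 1483827/3952555 = 297899/2146 - 1483827/3952555 = 40492341007/292489070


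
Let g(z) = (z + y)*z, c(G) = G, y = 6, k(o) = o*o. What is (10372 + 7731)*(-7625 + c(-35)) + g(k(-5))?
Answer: -138668205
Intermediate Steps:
k(o) = o²
g(z) = z*(6 + z) (g(z) = (z + 6)*z = (6 + z)*z = z*(6 + z))
(10372 + 7731)*(-7625 + c(-35)) + g(k(-5)) = (10372 + 7731)*(-7625 - 35) + (-5)²*(6 + (-5)²) = 18103*(-7660) + 25*(6 + 25) = -138668980 + 25*31 = -138668980 + 775 = -138668205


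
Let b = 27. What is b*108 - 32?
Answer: 2884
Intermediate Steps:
b*108 - 32 = 27*108 - 32 = 2916 - 32 = 2884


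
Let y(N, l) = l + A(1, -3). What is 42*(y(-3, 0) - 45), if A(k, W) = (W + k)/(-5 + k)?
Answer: -1869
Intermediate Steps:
A(k, W) = (W + k)/(-5 + k)
y(N, l) = 1/2 + l (y(N, l) = l + (-3 + 1)/(-5 + 1) = l - 2/(-4) = l - 1/4*(-2) = l + 1/2 = 1/2 + l)
42*(y(-3, 0) - 45) = 42*((1/2 + 0) - 45) = 42*(1/2 - 45) = 42*(-89/2) = -1869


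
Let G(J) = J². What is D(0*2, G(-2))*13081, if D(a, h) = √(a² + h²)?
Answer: 52324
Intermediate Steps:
D(0*2, G(-2))*13081 = √((0*2)² + ((-2)²)²)*13081 = √(0² + 4²)*13081 = √(0 + 16)*13081 = √16*13081 = 4*13081 = 52324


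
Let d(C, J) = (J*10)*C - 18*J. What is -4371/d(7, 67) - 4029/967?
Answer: -18263793/3369028 ≈ -5.4211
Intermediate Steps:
d(C, J) = -18*J + 10*C*J (d(C, J) = (10*J)*C - 18*J = 10*C*J - 18*J = -18*J + 10*C*J)
-4371/d(7, 67) - 4029/967 = -4371*1/(134*(-9 + 5*7)) - 4029/967 = -4371*1/(134*(-9 + 35)) - 4029*1/967 = -4371/(2*67*26) - 4029/967 = -4371/3484 - 4029/967 = -18263793/3369028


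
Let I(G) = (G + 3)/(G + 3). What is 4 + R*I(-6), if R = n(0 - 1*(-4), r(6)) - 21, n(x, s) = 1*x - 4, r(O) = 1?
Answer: -17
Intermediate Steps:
n(x, s) = -4 + x (n(x, s) = x - 4 = -4 + x)
I(G) = 1 (I(G) = (3 + G)/(3 + G) = 1)
R = -21 (R = (-4 + (0 - 1*(-4))) - 21 = (-4 + (0 + 4)) - 21 = (-4 + 4) - 21 = 0 - 21 = -21)
4 + R*I(-6) = 4 - 21*1 = 4 - 21 = -17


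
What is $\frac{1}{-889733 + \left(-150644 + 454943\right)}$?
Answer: $- \frac{1}{585434} \approx -1.7081 \cdot 10^{-6}$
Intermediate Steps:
$\frac{1}{-889733 + \left(-150644 + 454943\right)} = \frac{1}{-889733 + 304299} = \frac{1}{-585434} = - \frac{1}{585434}$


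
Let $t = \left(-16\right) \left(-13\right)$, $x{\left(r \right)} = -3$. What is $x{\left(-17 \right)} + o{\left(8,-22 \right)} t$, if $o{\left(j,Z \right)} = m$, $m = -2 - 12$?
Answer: $-2915$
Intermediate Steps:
$m = -14$ ($m = -2 - 12 = -14$)
$o{\left(j,Z \right)} = -14$
$t = 208$
$x{\left(-17 \right)} + o{\left(8,-22 \right)} t = -3 - 2912 = -2915$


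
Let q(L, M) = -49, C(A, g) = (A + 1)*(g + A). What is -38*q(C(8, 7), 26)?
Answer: 1862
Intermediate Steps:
C(A, g) = (1 + A)*(A + g)
-38*q(C(8, 7), 26) = -38*(-49) = 1862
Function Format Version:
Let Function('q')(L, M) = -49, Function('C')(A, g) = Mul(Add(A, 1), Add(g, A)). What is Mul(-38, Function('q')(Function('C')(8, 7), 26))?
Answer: 1862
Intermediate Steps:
Function('C')(A, g) = Mul(Add(1, A), Add(A, g))
Mul(-38, Function('q')(Function('C')(8, 7), 26)) = Mul(-38, -49) = 1862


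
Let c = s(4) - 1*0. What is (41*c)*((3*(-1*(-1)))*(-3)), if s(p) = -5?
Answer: 1845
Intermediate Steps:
c = -5 (c = -5 - 1*0 = -5 + 0 = -5)
(41*c)*((3*(-1*(-1)))*(-3)) = (41*(-5))*((3*(-1*(-1)))*(-3)) = -205*3*1*(-3) = -615*(-3) = -205*(-9) = 1845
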